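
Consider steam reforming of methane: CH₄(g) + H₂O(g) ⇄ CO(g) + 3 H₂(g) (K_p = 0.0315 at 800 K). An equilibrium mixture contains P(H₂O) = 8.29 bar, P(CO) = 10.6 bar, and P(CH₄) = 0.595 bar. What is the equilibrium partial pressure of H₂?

P(H₂) = 0.245 bar

At equilibrium, K_p = P(CO)·P(H₂)³ / (P(CH₄)·P(H₂O)) = 0.0315.
(10.6)·(P(H₂))³ / ((0.595)·(8.29)) = 0.0315
P(H₂)³ = 0.0147 ⇒ P(H₂) = 0.245 bar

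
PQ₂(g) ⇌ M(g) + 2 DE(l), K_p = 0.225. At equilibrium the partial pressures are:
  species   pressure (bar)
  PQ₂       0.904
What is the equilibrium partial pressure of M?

P(M) = 0.203 bar

(DE is a pure liquid — omitted from K_p.)
At equilibrium, K_p = P(M) / P(PQ₂) = 0.225.
(P(M)) / (0.904) = 0.225
P(M) = 0.203 bar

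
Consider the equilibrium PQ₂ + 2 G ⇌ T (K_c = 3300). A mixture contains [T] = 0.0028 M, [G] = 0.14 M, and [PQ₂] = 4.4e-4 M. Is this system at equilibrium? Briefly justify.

Q_c = [T] / ([PQ₂]·[G]²) = (0.0028) / ((4.4e-4)·(0.14)²) = 320
Q_c = 320 < K_c = 3300: net forward reaction.

no; Q < K, reaction proceeds forward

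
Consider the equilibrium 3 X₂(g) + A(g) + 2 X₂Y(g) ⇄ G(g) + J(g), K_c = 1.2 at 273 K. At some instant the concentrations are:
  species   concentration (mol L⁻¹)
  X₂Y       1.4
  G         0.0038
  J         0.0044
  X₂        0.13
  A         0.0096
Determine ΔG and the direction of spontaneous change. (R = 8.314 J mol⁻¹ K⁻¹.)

Q_c = [G]·[J] / ([X₂]³·[A]·[X₂Y]²) = (0.0038)·(0.0044) / ((0.13)³·(0.0096)·(1.4)²) = 0.404
ΔG = RT ln(Q_c/K_c) = (8.314 J mol⁻¹ K⁻¹)(273 K) × ln(0.404/1.2)
   = (2.270 kJ/mol)(-1.089) = -2.47 kJ/mol
ΔG < 0, so the forward reaction is spontaneous (proceeds forward).

ΔG = -2.47 kJ/mol; the forward reaction is spontaneous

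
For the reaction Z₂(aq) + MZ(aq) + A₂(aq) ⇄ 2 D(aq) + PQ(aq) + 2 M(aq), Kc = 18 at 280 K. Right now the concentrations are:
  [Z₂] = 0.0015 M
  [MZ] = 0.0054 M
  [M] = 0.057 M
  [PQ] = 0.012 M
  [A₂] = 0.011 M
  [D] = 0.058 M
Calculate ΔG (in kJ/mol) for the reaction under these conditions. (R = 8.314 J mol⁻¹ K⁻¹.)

ΔG = -5.83 kJ/mol

Qc = [D]²·[PQ]·[M]² / ([Z₂]·[MZ]·[A₂]) = (0.058)²·(0.012)·(0.057)² / ((0.0015)·(0.0054)·(0.011)) = 1.47
ΔG = RT ln(Qc/Kc) = (8.314 J mol⁻¹ K⁻¹)(280 K) × ln(1.47/18)
   = (2.328 kJ/mol)(-2.505) = -5.83 kJ/mol
ΔG < 0, so the forward reaction is spontaneous (proceeds forward).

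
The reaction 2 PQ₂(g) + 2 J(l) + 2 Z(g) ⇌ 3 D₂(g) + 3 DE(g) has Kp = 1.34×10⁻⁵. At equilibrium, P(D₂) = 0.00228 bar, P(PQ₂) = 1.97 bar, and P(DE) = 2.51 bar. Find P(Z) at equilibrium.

P(Z) = 0.0600 bar

(J is a pure liquid — omitted from Kp.)
At equilibrium, Kp = P(D₂)³·P(DE)³ / (P(PQ₂)²·P(Z)²) = 1.34×10⁻⁵.
(0.00228)³·(2.51)³ / ((1.97)²·(P(Z))²) = 1.34×10⁻⁵
P(Z)² = 0.00360 ⇒ P(Z) = 0.0600 bar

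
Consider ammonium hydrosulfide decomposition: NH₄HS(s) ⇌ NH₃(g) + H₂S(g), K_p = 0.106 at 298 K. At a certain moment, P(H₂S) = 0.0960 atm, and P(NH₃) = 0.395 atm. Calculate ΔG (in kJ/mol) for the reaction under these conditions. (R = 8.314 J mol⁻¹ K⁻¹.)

ΔG = -2.55 kJ/mol

(NH₄HS is a pure solid — omitted from Q_p.)
Q_p = P(NH₃)·P(H₂S) = (0.395)·(0.0960) = 0.0379
ΔG = RT ln(Q_p/K_p) = (8.314 J mol⁻¹ K⁻¹)(298 K) × ln(0.0379/0.106)
   = (2.478 kJ/mol)(-1.028) = -2.55 kJ/mol
ΔG < 0, so the forward reaction is spontaneous (proceeds forward).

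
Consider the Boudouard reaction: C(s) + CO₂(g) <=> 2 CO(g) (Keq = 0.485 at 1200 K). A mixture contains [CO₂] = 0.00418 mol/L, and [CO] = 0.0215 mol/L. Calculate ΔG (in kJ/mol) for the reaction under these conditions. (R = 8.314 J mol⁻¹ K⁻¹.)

ΔG = -14.7 kJ/mol

(C is a pure solid — omitted from Q.)
Q = [CO]² / [CO₂] = (0.0215)² / (0.00418) = 0.111
ΔG = RT ln(Q/Keq) = (8.314 J mol⁻¹ K⁻¹)(1200 K) × ln(0.111/0.485)
   = (9.977 kJ/mol)(-1.475) = -14.7 kJ/mol
ΔG < 0, so the forward reaction is spontaneous (proceeds forward).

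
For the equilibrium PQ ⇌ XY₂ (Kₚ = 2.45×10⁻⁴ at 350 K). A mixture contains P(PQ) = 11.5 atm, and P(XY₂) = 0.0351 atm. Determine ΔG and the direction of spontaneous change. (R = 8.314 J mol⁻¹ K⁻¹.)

Qₚ = P(XY₂) / P(PQ) = (0.0351) / (11.5) = 0.00305
ΔG = RT ln(Qₚ/Kₚ) = (8.314 J mol⁻¹ K⁻¹)(350 K) × ln(0.00305/2.45×10⁻⁴)
   = (2.910 kJ/mol)(2.522) = 7.34 kJ/mol
ΔG > 0, so the forward reaction is non-spontaneous (proceeds in reverse).

ΔG = 7.34 kJ/mol; the forward reaction is non-spontaneous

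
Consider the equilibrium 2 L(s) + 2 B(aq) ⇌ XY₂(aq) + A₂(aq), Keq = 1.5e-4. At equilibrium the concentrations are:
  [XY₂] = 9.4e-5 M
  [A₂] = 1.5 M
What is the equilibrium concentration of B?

(L is a pure solid — omitted from Keq.)
At equilibrium, Keq = [XY₂]·[A₂] / [B]² = 1.5e-4.
(9.4e-5)·(1.5) / ([B])² = 1.5e-4
[B]² = 0.940 ⇒ [B] = 0.97 M

[B] = 0.97 M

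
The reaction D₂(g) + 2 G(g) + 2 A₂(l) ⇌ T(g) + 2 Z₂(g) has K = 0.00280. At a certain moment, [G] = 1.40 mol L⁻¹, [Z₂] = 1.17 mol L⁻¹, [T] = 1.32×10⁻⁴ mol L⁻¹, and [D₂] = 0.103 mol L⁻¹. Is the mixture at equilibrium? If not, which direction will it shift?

(A₂ is a pure liquid — omitted from Q.)
Q = [T]·[Z₂]² / ([D₂]·[G]²) = (1.32×10⁻⁴)·(1.17)² / ((0.103)·(1.40)²) = 8.95×10⁻⁴
Q = 8.95×10⁻⁴ < K = 0.00280: net forward reaction.

no; Q < K, reaction proceeds forward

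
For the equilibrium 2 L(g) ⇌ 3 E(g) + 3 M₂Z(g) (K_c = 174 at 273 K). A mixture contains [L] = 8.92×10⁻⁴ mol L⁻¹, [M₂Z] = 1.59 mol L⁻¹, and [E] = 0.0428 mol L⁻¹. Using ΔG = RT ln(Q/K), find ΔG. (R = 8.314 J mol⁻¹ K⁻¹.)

Q_c = [E]³·[M₂Z]³ / [L]² = (0.0428)³·(1.59)³ / (8.92×10⁻⁴)² = 396
ΔG = RT ln(Q_c/K_c) = (8.314 J mol⁻¹ K⁻¹)(273 K) × ln(396/174)
   = (2.270 kJ/mol)(0.8224) = 1.87 kJ/mol
ΔG > 0, so the forward reaction is non-spontaneous (proceeds in reverse).

ΔG = 1.87 kJ/mol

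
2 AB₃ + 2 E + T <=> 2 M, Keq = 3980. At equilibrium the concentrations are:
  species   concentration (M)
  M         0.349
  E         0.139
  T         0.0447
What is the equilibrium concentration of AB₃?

At equilibrium, Keq = [M]² / ([AB₃]²·[E]²·[T]) = 3980.
(0.349)² / (([AB₃])²·(0.139)²·(0.0447)) = 3980
[AB₃]² = 0.0354 ⇒ [AB₃] = 0.188 M

[AB₃] = 0.188 M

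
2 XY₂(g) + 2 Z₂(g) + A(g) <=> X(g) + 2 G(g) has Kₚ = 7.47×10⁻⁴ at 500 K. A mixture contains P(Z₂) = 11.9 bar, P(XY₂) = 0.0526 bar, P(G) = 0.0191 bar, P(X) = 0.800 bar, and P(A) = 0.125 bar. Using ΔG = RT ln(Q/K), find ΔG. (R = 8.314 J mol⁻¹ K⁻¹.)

Qₚ = P(X)·P(G)² / (P(XY₂)²·P(Z₂)²·P(A)) = (0.800)·(0.0191)² / ((0.0526)²·(11.9)²·(0.125)) = 0.00596
ΔG = RT ln(Qₚ/Kₚ) = (8.314 J mol⁻¹ K⁻¹)(500 K) × ln(0.00596/7.47×10⁻⁴)
   = (4.157 kJ/mol)(2.077) = 8.63 kJ/mol
ΔG > 0, so the forward reaction is non-spontaneous (proceeds in reverse).

ΔG = 8.63 kJ/mol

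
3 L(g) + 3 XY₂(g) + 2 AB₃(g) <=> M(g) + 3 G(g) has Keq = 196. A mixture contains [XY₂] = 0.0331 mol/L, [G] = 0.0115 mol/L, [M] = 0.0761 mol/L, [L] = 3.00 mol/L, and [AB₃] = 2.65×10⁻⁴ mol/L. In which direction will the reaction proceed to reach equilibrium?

Q = [M]·[G]³ / ([L]³·[XY₂]³·[AB₃]²) = (0.0761)·(0.0115)³ / ((3.00)³·(0.0331)³·(2.65×10⁻⁴)²) = 1680
Q = 1680 > Keq = 196, so the reverse reaction proceeds.

reverse (toward reactants)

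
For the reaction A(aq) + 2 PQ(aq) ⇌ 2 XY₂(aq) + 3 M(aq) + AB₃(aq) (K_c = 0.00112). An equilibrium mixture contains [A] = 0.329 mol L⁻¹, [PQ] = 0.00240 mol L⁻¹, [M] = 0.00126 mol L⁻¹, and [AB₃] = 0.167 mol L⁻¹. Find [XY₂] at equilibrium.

[XY₂] = 2.52 mol L⁻¹

At equilibrium, K_c = [XY₂]²·[M]³·[AB₃] / ([A]·[PQ]²) = 0.00112.
([XY₂])²·(0.00126)³·(0.167) / ((0.329)·(0.00240)²) = 0.00112
[XY₂]² = 6.35 ⇒ [XY₂] = 2.52 mol L⁻¹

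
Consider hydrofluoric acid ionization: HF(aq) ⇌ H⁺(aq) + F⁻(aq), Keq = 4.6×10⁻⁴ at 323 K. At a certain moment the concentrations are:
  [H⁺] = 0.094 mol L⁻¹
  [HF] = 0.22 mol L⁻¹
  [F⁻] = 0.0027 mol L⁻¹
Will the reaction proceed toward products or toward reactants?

toward reactants

Q = [H⁺]·[F⁻] / [HF] = (0.094)·(0.0027) / (0.22) = 0.0012
Q = 0.0012 > Keq = 4.6×10⁻⁴, so the reverse reaction proceeds.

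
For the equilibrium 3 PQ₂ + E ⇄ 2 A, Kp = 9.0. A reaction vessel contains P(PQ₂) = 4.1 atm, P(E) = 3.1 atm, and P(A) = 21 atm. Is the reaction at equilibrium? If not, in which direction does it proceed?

Qp = P(A)² / (P(PQ₂)³·P(E)) = (21)² / ((4.1)³·(3.1)) = 2.1
Qp = 2.1 < Kp = 9.0, so the forward reaction proceeds.

toward products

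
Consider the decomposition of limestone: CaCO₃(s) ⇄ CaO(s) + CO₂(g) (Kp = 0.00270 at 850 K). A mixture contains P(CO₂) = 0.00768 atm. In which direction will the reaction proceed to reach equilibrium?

in the reverse direction

(CaCO₃, CaO are pure solids — omitted from Qp.)
Qp = P(CO₂) = 0.00768
Qp = 0.00768 > Kp = 0.00270, so the reverse reaction proceeds.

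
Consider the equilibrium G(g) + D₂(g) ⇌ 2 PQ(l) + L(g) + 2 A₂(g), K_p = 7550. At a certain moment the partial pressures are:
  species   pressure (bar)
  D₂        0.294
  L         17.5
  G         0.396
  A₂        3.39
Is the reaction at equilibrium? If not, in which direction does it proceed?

(PQ is a pure liquid — omitted from Q_p.)
Q_p = P(L)·P(A₂)² / (P(G)·P(D₂)) = (17.5)·(3.39)² / ((0.396)·(0.294)) = 1730
Q_p = 1730 < K_p = 7550, so the forward reaction proceeds.

in the forward direction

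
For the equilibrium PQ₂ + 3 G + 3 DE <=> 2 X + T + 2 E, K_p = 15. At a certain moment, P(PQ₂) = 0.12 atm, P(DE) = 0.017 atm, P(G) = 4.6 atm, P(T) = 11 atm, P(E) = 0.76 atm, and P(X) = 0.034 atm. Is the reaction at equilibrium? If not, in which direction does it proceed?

Q_p = P(X)²·P(T)·P(E)² / (P(PQ₂)·P(G)³·P(DE)³) = (0.034)²·(11)·(0.76)² / ((0.12)·(4.6)³·(0.017)³) = 130
Q_p = 130 > K_p = 15, so the reverse reaction proceeds.

in the reverse direction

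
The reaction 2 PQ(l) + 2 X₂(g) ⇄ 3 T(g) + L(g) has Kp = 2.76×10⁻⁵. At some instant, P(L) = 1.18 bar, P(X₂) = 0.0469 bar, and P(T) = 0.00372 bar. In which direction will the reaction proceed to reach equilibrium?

(PQ is a pure liquid — omitted from Qp.)
Qp = P(T)³·P(L) / P(X₂)² = (0.00372)³·(1.18) / (0.0469)² = 2.76×10⁻⁵
Qp = 2.76×10⁻⁵ = Kp, so the system is already at equilibrium.

at equilibrium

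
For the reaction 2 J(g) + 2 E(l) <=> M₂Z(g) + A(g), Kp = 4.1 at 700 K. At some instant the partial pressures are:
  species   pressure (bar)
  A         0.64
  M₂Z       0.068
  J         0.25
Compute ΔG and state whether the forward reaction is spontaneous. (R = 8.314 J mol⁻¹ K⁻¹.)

(E is a pure liquid — omitted from Qp.)
Qp = P(M₂Z)·P(A) / P(J)² = (0.068)·(0.64) / (0.25)² = 0.696
ΔG = RT ln(Qp/Kp) = (8.314 J mol⁻¹ K⁻¹)(700 K) × ln(0.696/4.1)
   = (5.820 kJ/mol)(-1.773) = -10.3 kJ/mol
ΔG < 0, so the forward reaction is spontaneous (proceeds forward).

ΔG = -10.3 kJ/mol; the forward reaction is spontaneous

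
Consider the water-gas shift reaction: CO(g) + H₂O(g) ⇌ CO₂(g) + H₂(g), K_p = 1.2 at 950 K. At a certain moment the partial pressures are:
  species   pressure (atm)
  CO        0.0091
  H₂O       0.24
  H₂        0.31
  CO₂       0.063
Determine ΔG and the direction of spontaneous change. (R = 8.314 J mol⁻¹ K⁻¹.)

ΔG = 15.9 kJ/mol; the forward reaction is non-spontaneous

Q_p = P(CO₂)·P(H₂) / (P(CO)·P(H₂O)) = (0.063)·(0.31) / ((0.0091)·(0.24)) = 8.94
ΔG = RT ln(Q_p/K_p) = (8.314 J mol⁻¹ K⁻¹)(950 K) × ln(8.94/1.2)
   = (7.898 kJ/mol)(2.008) = 15.9 kJ/mol
ΔG > 0, so the forward reaction is non-spontaneous (proceeds in reverse).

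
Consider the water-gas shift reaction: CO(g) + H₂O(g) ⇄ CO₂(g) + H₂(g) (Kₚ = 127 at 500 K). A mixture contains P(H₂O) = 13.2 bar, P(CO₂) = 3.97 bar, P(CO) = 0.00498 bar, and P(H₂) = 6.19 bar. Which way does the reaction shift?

Qₚ = P(CO₂)·P(H₂) / (P(CO)·P(H₂O)) = (3.97)·(6.19) / ((0.00498)·(13.2)) = 374
Qₚ = 374 > Kₚ = 127, so the reverse reaction proceeds.

toward reactants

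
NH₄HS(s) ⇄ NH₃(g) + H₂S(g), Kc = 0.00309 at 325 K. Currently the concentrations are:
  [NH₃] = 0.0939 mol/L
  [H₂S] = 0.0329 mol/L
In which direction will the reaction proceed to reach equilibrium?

no net change (already at equilibrium)

(NH₄HS is a pure solid — omitted from Qc.)
Qc = [NH₃]·[H₂S] = (0.0939)·(0.0329) = 0.00309
Qc = 0.00309 = Kc, so the system is already at equilibrium.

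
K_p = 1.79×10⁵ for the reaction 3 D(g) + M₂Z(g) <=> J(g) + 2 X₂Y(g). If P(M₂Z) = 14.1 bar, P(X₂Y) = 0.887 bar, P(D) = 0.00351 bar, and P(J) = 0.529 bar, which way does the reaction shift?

Q_p = P(J)·P(X₂Y)² / (P(D)³·P(M₂Z)) = (0.529)·(0.887)² / ((0.00351)³·(14.1)) = 6.83×10⁵
Q_p = 6.83×10⁵ > K_p = 1.79×10⁵, so the reverse reaction proceeds.

toward reactants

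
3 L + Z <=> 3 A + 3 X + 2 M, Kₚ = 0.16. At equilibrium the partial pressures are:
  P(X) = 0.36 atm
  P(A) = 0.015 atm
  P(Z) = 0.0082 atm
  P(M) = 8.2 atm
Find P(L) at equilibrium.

At equilibrium, Kₚ = P(A)³·P(X)³·P(M)² / (P(L)³·P(Z)) = 0.16.
(0.015)³·(0.36)³·(8.2)² / ((P(L))³·(0.0082)) = 0.16
P(L)³ = 0.00807 ⇒ P(L) = 0.20 atm

P(L) = 0.20 atm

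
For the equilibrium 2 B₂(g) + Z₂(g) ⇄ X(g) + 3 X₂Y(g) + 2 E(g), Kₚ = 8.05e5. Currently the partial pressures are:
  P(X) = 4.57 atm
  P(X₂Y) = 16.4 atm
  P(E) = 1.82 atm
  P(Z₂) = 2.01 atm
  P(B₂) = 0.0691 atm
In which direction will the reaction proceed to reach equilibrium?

Qₚ = P(X)·P(X₂Y)³·P(E)² / (P(B₂)²·P(Z₂)) = (4.57)·(16.4)³·(1.82)² / ((0.0691)²·(2.01)) = 6.96e6
Qₚ = 6.96e6 > Kₚ = 8.05e5, so the reverse reaction proceeds.

toward reactants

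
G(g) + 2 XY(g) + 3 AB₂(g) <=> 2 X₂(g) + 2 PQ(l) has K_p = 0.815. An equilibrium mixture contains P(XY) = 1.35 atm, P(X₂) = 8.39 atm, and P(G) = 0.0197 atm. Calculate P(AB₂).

P(AB₂) = 13.4 atm

(PQ is a pure liquid — omitted from K_p.)
At equilibrium, K_p = P(X₂)² / (P(G)·P(XY)²·P(AB₂)³) = 0.815.
(8.39)² / ((0.0197)·(1.35)²·(P(AB₂))³) = 0.815
P(AB₂)³ = 2410 ⇒ P(AB₂) = 13.4 atm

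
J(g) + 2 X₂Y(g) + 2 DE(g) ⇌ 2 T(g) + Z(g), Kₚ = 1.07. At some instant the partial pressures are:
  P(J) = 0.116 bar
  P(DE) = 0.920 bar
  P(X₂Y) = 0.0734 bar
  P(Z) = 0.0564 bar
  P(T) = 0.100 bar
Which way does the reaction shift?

neither direction; the system is at equilibrium

Qₚ = P(T)²·P(Z) / (P(J)·P(X₂Y)²·P(DE)²) = (0.100)²·(0.0564) / ((0.116)·(0.0734)²·(0.920)²) = 1.07
Qₚ = 1.07 = Kₚ, so the system is already at equilibrium.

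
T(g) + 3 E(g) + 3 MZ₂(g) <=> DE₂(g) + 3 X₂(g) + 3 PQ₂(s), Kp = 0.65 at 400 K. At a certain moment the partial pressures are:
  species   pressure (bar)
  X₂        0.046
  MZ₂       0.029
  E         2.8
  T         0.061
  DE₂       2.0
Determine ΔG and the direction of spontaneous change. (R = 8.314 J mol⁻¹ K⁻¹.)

(PQ₂ is a pure solid — omitted from Qp.)
Qp = P(DE₂)·P(X₂)³ / (P(T)·P(E)³·P(MZ₂)³) = (2.0)·(0.046)³ / ((0.061)·(2.8)³·(0.029)³) = 5.96
ΔG = RT ln(Qp/Kp) = (8.314 J mol⁻¹ K⁻¹)(400 K) × ln(5.96/0.65)
   = (3.326 kJ/mol)(2.216) = 7.37 kJ/mol
ΔG > 0, so the forward reaction is non-spontaneous (proceeds in reverse).

ΔG = 7.37 kJ/mol; the forward reaction is non-spontaneous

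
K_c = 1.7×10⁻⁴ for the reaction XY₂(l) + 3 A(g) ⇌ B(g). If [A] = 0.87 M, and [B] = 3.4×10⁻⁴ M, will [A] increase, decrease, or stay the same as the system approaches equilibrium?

(XY₂ is a pure liquid — omitted from Q_c.)
Q_c = [B] / [A]³ = (3.4×10⁻⁴) / (0.87)³ = 5.2×10⁻⁴
Q_c = 5.2×10⁻⁴ > K_c = 1.7×10⁻⁴: net reverse reaction.
A is a reactant, so it increases.

increase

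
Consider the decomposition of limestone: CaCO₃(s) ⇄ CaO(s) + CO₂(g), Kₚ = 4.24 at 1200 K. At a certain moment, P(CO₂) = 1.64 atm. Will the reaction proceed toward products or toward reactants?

to the right

(CaCO₃, CaO are pure solids — omitted from Qₚ.)
Qₚ = P(CO₂) = 1.64
Qₚ = 1.64 < Kₚ = 4.24, so the forward reaction proceeds.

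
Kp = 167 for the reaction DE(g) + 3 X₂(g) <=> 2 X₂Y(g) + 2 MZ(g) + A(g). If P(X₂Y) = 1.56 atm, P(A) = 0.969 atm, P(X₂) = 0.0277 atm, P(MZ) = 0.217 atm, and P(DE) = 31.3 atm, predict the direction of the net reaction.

Qp = P(X₂Y)²·P(MZ)²·P(A) / (P(DE)·P(X₂)³) = (1.56)²·(0.217)²·(0.969) / ((31.3)·(0.0277)³) = 167
Qp = 167 = Kp, so the system is already at equilibrium.

neither direction; the system is at equilibrium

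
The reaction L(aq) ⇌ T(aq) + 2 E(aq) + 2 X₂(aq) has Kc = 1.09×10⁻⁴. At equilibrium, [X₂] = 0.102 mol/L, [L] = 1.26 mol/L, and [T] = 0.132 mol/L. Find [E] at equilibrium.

At equilibrium, Kc = [T]·[E]²·[X₂]² / [L] = 1.09×10⁻⁴.
(0.132)·([E])²·(0.102)² / (1.26) = 1.09×10⁻⁴
[E]² = 0.100 ⇒ [E] = 0.316 mol/L

[E] = 0.316 mol/L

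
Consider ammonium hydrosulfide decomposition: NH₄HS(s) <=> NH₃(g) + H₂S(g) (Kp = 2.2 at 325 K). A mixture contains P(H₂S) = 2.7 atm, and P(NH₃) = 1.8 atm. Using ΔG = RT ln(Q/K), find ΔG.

ΔG = 2.14 kJ/mol

(NH₄HS is a pure solid — omitted from Qp.)
Qp = P(NH₃)·P(H₂S) = (1.8)·(2.7) = 4.86
ΔG = RT ln(Qp/Kp) = (8.314 J mol⁻¹ K⁻¹)(325 K) × ln(4.86/2.2)
   = (2.702 kJ/mol)(0.7926) = 2.14 kJ/mol
ΔG > 0, so the forward reaction is non-spontaneous (proceeds in reverse).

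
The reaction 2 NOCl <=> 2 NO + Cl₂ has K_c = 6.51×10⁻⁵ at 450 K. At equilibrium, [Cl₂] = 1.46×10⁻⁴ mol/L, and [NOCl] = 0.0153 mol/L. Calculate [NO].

At equilibrium, K_c = [NO]²·[Cl₂] / [NOCl]² = 6.51×10⁻⁵.
([NO])²·(1.46×10⁻⁴) / (0.0153)² = 6.51×10⁻⁵
[NO]² = 1.04×10⁻⁴ ⇒ [NO] = 0.0102 mol/L

[NO] = 0.0102 mol/L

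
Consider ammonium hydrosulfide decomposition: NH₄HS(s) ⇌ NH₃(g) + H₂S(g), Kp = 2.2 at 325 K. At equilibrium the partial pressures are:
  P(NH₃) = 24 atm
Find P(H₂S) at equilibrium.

P(H₂S) = 0.092 atm

(NH₄HS is a pure solid — omitted from Kp.)
At equilibrium, Kp = P(NH₃)·P(H₂S) = 2.2.
(24)·(P(H₂S)) = 2.2
P(H₂S) = 0.0917 = 0.092 atm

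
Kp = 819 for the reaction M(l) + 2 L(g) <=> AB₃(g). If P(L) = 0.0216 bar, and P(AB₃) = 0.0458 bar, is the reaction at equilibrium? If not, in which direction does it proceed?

forward (toward products)

(M is a pure liquid — omitted from Qp.)
Qp = P(AB₃) / P(L)² = (0.0458) / (0.0216)² = 98.2
Qp = 98.2 < Kp = 819, so the forward reaction proceeds.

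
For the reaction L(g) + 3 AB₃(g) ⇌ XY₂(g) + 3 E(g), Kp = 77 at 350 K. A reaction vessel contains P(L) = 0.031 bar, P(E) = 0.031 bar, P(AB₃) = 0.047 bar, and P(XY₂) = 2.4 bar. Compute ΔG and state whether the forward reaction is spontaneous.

Qp = P(XY₂)·P(E)³ / (P(L)·P(AB₃)³) = (2.4)·(0.031)³ / ((0.031)·(0.047)³) = 22.2
ΔG = RT ln(Qp/Kp) = (8.314 J mol⁻¹ K⁻¹)(350 K) × ln(22.2/77)
   = (2.910 kJ/mol)(-1.244) = -3.62 kJ/mol
ΔG < 0, so the forward reaction is spontaneous (proceeds forward).

ΔG = -3.62 kJ/mol; the forward reaction is spontaneous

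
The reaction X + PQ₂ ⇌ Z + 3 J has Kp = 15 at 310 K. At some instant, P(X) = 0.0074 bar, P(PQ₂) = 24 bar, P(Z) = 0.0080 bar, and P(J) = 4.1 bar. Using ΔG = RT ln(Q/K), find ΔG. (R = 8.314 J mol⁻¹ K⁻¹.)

Qp = P(Z)·P(J)³ / (P(X)·P(PQ₂)) = (0.0080)·(4.1)³ / ((0.0074)·(24)) = 3.10
ΔG = RT ln(Qp/Kp) = (8.314 J mol⁻¹ K⁻¹)(310 K) × ln(3.10/15)
   = (2.577 kJ/mol)(-1.577) = -4.06 kJ/mol
ΔG < 0, so the forward reaction is spontaneous (proceeds forward).

ΔG = -4.06 kJ/mol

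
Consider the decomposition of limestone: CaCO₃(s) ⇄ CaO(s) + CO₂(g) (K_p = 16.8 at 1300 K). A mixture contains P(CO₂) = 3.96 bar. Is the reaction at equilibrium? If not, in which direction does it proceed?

(CaCO₃, CaO are pure solids — omitted from Q_p.)
Q_p = P(CO₂) = 3.96
Q_p = 3.96 < K_p = 16.8, so the forward reaction proceeds.

toward products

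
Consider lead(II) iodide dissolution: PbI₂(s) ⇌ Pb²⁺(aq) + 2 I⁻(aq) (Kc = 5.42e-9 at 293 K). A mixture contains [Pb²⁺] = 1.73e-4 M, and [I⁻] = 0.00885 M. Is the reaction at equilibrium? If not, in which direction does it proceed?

in the reverse direction

(PbI₂ is a pure solid — omitted from Qc.)
Qc = [Pb²⁺]·[I⁻]² = (1.73e-4)·(0.00885)² = 1.35e-8
Qc = 1.35e-8 > Kc = 5.42e-9, so the reverse reaction proceeds.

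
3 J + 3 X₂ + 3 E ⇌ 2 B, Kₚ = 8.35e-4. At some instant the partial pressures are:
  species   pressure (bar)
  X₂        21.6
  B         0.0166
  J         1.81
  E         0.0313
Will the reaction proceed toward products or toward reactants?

forward (toward products)

Qₚ = P(B)² / (P(J)³·P(X₂)³·P(E)³) = (0.0166)² / ((1.81)³·(21.6)³·(0.0313)³) = 1.50e-4
Qₚ = 1.50e-4 < Kₚ = 8.35e-4, so the forward reaction proceeds.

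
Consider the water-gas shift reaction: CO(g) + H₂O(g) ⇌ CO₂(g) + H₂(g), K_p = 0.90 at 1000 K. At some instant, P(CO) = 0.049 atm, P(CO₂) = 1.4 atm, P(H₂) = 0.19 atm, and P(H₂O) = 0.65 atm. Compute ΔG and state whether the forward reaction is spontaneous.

ΔG = 18.5 kJ/mol; the forward reaction is non-spontaneous

Q_p = P(CO₂)·P(H₂) / (P(CO)·P(H₂O)) = (1.4)·(0.19) / ((0.049)·(0.65)) = 8.35
ΔG = RT ln(Q_p/K_p) = (8.314 J mol⁻¹ K⁻¹)(1000 K) × ln(8.35/0.90)
   = (8.314 kJ/mol)(2.228) = 18.5 kJ/mol
ΔG > 0, so the forward reaction is non-spontaneous (proceeds in reverse).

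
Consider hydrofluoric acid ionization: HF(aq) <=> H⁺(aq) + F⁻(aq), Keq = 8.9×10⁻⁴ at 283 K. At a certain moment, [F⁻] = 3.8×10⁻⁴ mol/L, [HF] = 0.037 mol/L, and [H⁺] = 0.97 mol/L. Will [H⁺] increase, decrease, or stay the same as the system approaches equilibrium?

Q = [H⁺]·[F⁻] / [HF] = (0.97)·(3.8×10⁻⁴) / (0.037) = 0.010
Q = 0.010 > Keq = 8.9×10⁻⁴: net reverse reaction.
H⁺ is a product, so it decreases.

decrease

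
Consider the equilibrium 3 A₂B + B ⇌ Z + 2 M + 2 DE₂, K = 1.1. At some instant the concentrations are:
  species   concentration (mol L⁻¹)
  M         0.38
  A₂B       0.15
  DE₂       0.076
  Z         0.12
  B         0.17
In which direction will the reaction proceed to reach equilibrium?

Q = [Z]·[M]²·[DE₂]² / ([A₂B]³·[B]) = (0.12)·(0.38)²·(0.076)² / ((0.15)³·(0.17)) = 0.17
Q = 0.17 < K = 1.1, so the forward reaction proceeds.

to the right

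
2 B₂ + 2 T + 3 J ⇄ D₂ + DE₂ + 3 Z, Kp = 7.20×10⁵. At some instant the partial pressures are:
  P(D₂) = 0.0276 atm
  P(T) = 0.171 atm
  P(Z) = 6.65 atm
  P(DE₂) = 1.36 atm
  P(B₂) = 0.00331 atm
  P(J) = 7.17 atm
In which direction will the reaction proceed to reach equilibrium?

Qp = P(D₂)·P(DE₂)·P(Z)³ / (P(B₂)²·P(T)²·P(J)³) = (0.0276)·(1.36)·(6.65)³ / ((0.00331)²·(0.171)²·(7.17)³) = 93500
Qp = 93500 < Kp = 7.20×10⁵, so the forward reaction proceeds.

to the right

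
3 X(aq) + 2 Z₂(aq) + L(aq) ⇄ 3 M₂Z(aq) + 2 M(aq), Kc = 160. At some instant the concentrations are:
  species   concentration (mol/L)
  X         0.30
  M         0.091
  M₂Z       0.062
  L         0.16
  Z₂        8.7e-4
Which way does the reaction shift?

in the reverse direction

Qc = [M₂Z]³·[M]² / ([X]³·[Z₂]²·[L]) = (0.062)³·(0.091)² / ((0.30)³·(8.7e-4)²·(0.16)) = 600
Qc = 600 > Kc = 160, so the reverse reaction proceeds.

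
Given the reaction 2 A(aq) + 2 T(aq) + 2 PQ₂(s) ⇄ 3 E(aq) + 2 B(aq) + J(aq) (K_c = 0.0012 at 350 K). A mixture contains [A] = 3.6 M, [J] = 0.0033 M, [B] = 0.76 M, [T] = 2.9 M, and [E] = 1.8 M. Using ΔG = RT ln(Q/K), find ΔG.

(PQ₂ is a pure solid — omitted from Q_c.)
Q_c = [E]³·[B]²·[J] / ([A]²·[T]²) = (1.8)³·(0.76)²·(0.0033) / ((3.6)²·(2.9)²) = 1.02×10⁻⁴
ΔG = RT ln(Q_c/K_c) = (8.314 J mol⁻¹ K⁻¹)(350 K) × ln(1.02×10⁻⁴/0.0012)
   = (2.910 kJ/mol)(-2.465) = -7.17 kJ/mol
ΔG < 0, so the forward reaction is spontaneous (proceeds forward).

ΔG = -7.17 kJ/mol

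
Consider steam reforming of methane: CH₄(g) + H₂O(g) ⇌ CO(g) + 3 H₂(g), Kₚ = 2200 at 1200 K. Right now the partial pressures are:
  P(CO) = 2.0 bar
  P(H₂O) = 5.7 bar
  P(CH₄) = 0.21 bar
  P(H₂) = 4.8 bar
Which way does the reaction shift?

toward products

Qₚ = P(CO)·P(H₂)³ / (P(CH₄)·P(H₂O)) = (2.0)·(4.8)³ / ((0.21)·(5.7)) = 180
Qₚ = 180 < Kₚ = 2200, so the forward reaction proceeds.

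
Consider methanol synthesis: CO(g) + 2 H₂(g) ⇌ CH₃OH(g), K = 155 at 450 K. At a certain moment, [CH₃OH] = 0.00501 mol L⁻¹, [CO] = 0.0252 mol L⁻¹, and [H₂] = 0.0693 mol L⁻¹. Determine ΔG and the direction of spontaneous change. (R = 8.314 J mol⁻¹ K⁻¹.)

ΔG = -4.94 kJ/mol; the forward reaction is spontaneous

Q = [CH₃OH] / ([CO]·[H₂]²) = (0.00501) / ((0.0252)·(0.0693)²) = 41.4
ΔG = RT ln(Q/K) = (8.314 J mol⁻¹ K⁻¹)(450 K) × ln(41.4/155)
   = (3.741 kJ/mol)(-1.320) = -4.94 kJ/mol
ΔG < 0, so the forward reaction is spontaneous (proceeds forward).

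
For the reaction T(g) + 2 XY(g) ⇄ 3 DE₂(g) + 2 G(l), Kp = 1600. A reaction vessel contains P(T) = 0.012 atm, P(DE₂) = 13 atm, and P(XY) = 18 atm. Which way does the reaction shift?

(G is a pure liquid — omitted from Qp.)
Qp = P(DE₂)³ / (P(T)·P(XY)²) = (13)³ / ((0.012)·(18)²) = 570
Qp = 570 < Kp = 1600, so the forward reaction proceeds.

toward products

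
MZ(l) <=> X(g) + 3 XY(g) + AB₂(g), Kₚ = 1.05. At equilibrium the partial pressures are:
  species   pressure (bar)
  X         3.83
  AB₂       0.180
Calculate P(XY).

(MZ is a pure liquid — omitted from Kₚ.)
At equilibrium, Kₚ = P(X)·P(XY)³·P(AB₂) = 1.05.
(3.83)·(P(XY))³·(0.180) = 1.05
P(XY)³ = 1.52 ⇒ P(XY) = 1.15 bar

P(XY) = 1.15 bar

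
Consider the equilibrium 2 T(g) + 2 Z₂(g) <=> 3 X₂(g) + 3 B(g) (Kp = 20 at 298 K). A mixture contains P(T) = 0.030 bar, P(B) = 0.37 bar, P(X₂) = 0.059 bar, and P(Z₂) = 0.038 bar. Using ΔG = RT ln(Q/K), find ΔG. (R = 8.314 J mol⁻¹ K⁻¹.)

Qp = P(X₂)³·P(B)³ / (P(T)²·P(Z₂)²) = (0.059)³·(0.37)³ / ((0.030)²·(0.038)²) = 8.00
ΔG = RT ln(Qp/Kp) = (8.314 J mol⁻¹ K⁻¹)(298 K) × ln(8.00/20)
   = (2.478 kJ/mol)(-0.9163) = -2.27 kJ/mol
ΔG < 0, so the forward reaction is spontaneous (proceeds forward).

ΔG = -2.27 kJ/mol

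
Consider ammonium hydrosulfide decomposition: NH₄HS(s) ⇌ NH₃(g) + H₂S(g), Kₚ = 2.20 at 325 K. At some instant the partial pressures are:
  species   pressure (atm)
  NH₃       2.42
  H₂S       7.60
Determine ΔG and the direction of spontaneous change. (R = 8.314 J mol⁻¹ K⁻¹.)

(NH₄HS is a pure solid — omitted from Qₚ.)
Qₚ = P(NH₃)·P(H₂S) = (2.42)·(7.60) = 18.4
ΔG = RT ln(Qₚ/Kₚ) = (8.314 J mol⁻¹ K⁻¹)(325 K) × ln(18.4/2.20)
   = (2.702 kJ/mol)(2.124) = 5.74 kJ/mol
ΔG > 0, so the forward reaction is non-spontaneous (proceeds in reverse).

ΔG = 5.74 kJ/mol; the forward reaction is non-spontaneous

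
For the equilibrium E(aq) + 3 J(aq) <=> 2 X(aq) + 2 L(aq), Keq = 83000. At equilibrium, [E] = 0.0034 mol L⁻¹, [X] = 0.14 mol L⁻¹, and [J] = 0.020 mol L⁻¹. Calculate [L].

At equilibrium, Keq = [X]²·[L]² / ([E]·[J]³) = 83000.
(0.14)²·([L])² / ((0.0034)·(0.020)³) = 83000
[L]² = 0.115 ⇒ [L] = 0.34 mol L⁻¹

[L] = 0.34 mol L⁻¹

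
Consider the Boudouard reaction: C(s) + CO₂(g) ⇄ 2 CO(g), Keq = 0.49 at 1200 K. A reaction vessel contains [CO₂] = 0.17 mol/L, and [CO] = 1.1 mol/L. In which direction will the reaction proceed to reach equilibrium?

to the left

(C is a pure solid — omitted from Q.)
Q = [CO]² / [CO₂] = (1.1)² / (0.17) = 7.1
Q = 7.1 > Keq = 0.49, so the reverse reaction proceeds.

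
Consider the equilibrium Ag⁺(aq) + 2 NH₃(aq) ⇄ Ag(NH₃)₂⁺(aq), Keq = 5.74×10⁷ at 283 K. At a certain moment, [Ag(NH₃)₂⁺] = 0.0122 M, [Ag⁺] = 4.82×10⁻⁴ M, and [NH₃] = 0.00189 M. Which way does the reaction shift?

Q = [Ag(NH₃)₂⁺] / ([Ag⁺]·[NH₃]²) = (0.0122) / ((4.82×10⁻⁴)·(0.00189)²) = 7.09×10⁶
Q = 7.09×10⁶ < Keq = 5.74×10⁷, so the forward reaction proceeds.

to the right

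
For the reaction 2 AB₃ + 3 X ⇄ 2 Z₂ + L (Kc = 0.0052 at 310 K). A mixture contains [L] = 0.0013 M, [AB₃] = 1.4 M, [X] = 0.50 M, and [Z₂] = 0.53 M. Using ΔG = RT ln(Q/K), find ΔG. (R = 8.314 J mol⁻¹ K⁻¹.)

Qc = [Z₂]²·[L] / ([AB₃]²·[X]³) = (0.53)²·(0.0013) / ((1.4)²·(0.50)³) = 0.00149
ΔG = RT ln(Qc/Kc) = (8.314 J mol⁻¹ K⁻¹)(310 K) × ln(0.00149/0.0052)
   = (2.577 kJ/mol)(-1.250) = -3.22 kJ/mol
ΔG < 0, so the forward reaction is spontaneous (proceeds forward).

ΔG = -3.22 kJ/mol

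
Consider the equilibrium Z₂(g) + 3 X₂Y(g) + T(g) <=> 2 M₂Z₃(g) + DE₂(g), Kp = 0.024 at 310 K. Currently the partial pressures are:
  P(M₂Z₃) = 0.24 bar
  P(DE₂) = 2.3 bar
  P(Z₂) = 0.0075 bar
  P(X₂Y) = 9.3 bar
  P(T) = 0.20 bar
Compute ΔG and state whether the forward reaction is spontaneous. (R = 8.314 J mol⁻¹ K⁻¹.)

ΔG = 3.92 kJ/mol; the forward reaction is non-spontaneous

Qp = P(M₂Z₃)²·P(DE₂) / (P(Z₂)·P(X₂Y)³·P(T)) = (0.24)²·(2.3) / ((0.0075)·(9.3)³·(0.20)) = 0.110
ΔG = RT ln(Qp/Kp) = (8.314 J mol⁻¹ K⁻¹)(310 K) × ln(0.110/0.024)
   = (2.577 kJ/mol)(1.522) = 3.92 kJ/mol
ΔG > 0, so the forward reaction is non-spontaneous (proceeds in reverse).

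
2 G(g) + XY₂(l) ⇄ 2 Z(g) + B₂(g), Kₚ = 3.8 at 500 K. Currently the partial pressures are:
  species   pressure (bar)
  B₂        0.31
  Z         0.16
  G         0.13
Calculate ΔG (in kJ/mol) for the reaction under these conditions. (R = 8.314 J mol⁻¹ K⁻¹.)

ΔG = -8.69 kJ/mol

(XY₂ is a pure liquid — omitted from Qₚ.)
Qₚ = P(Z)²·P(B₂) / P(G)² = (0.16)²·(0.31) / (0.13)² = 0.470
ΔG = RT ln(Qₚ/Kₚ) = (8.314 J mol⁻¹ K⁻¹)(500 K) × ln(0.470/3.8)
   = (4.157 kJ/mol)(-2.090) = -8.69 kJ/mol
ΔG < 0, so the forward reaction is spontaneous (proceeds forward).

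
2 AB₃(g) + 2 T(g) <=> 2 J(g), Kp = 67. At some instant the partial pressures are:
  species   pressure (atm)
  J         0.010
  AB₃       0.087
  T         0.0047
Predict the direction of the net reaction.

Qp = P(J)² / (P(AB₃)²·P(T)²) = (0.010)² / ((0.087)²·(0.0047)²) = 600
Qp = 600 > Kp = 67, so the reverse reaction proceeds.

in the reverse direction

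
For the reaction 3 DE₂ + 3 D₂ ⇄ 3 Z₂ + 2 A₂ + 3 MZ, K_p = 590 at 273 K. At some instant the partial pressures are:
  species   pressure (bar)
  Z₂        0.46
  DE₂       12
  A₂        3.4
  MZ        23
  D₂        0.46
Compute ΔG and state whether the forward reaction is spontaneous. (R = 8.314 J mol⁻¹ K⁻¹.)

ΔG = -4.50 kJ/mol; the forward reaction is spontaneous

Q_p = P(Z₂)³·P(A₂)²·P(MZ)³ / (P(DE₂)³·P(D₂)³) = (0.46)³·(3.4)²·(23)³ / ((12)³·(0.46)³) = 81.4
ΔG = RT ln(Q_p/K_p) = (8.314 J mol⁻¹ K⁻¹)(273 K) × ln(81.4/590)
   = (2.270 kJ/mol)(-1.981) = -4.50 kJ/mol
ΔG < 0, so the forward reaction is spontaneous (proceeds forward).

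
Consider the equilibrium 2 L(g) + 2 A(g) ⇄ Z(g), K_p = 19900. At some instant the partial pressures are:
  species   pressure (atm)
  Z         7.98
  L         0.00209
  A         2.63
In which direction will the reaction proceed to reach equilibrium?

Q_p = P(Z) / (P(L)²·P(A)²) = (7.98) / ((0.00209)²·(2.63)²) = 2.64e5
Q_p = 2.64e5 > K_p = 19900, so the reverse reaction proceeds.

in the reverse direction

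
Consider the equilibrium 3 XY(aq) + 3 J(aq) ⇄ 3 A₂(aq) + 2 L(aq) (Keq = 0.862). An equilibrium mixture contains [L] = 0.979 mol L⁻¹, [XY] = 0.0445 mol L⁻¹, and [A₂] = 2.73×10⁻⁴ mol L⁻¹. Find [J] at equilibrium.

[J] = 0.00636 mol L⁻¹

At equilibrium, Keq = [A₂]³·[L]² / ([XY]³·[J]³) = 0.862.
(2.73×10⁻⁴)³·(0.979)² / ((0.0445)³·([J])³) = 0.862
[J]³ = 2.57×10⁻⁷ ⇒ [J] = 0.00636 mol L⁻¹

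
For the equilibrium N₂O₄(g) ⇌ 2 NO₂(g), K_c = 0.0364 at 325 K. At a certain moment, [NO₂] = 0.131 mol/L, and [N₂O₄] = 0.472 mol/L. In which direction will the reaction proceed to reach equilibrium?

Q_c = [NO₂]² / [N₂O₄] = (0.131)² / (0.472) = 0.0364
Q_c = 0.0364 = K_c, so the system is already at equilibrium.

at equilibrium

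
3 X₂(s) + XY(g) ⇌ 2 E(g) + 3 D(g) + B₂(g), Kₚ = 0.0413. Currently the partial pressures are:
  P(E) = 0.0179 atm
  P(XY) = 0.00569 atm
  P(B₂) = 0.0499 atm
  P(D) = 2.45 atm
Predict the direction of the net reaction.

neither direction; the system is at equilibrium

(X₂ is a pure solid — omitted from Qₚ.)
Qₚ = P(E)²·P(D)³·P(B₂) / P(XY) = (0.0179)²·(2.45)³·(0.0499) / (0.00569) = 0.0413
Qₚ = 0.0413 = Kₚ, so the system is already at equilibrium.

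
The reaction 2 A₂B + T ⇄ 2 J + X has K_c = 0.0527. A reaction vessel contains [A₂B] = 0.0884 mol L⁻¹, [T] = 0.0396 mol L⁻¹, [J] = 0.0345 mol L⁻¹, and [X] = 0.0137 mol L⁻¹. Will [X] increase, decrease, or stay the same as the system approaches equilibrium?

Q_c = [J]²·[X] / ([A₂B]²·[T]) = (0.0345)²·(0.0137) / ((0.0884)²·(0.0396)) = 0.0527
Q_c = 0.0527 = K_c; the system is at equilibrium.

stay the same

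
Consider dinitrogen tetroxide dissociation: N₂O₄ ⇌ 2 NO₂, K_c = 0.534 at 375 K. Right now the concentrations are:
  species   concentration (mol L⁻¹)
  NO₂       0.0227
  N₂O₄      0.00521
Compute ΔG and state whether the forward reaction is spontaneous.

ΔG = -5.26 kJ/mol; the forward reaction is spontaneous

Q_c = [NO₂]² / [N₂O₄] = (0.0227)² / (0.00521) = 0.0989
ΔG = RT ln(Q_c/K_c) = (8.314 J mol⁻¹ K⁻¹)(375 K) × ln(0.0989/0.534)
   = (3.118 kJ/mol)(-1.686) = -5.26 kJ/mol
ΔG < 0, so the forward reaction is spontaneous (proceeds forward).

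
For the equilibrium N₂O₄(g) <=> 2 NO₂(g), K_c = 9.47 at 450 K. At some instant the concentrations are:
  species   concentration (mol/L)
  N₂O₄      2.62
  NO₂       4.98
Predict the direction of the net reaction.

neither direction; the system is at equilibrium

Q_c = [NO₂]² / [N₂O₄] = (4.98)² / (2.62) = 9.47
Q_c = 9.47 = K_c, so the system is already at equilibrium.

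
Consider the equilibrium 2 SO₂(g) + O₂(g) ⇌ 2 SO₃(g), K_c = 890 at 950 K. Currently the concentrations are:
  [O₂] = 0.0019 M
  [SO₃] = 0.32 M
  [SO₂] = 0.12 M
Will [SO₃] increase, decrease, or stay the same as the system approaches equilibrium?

decrease

Q_c = [SO₃]² / ([SO₂]²·[O₂]) = (0.32)² / ((0.12)²·(0.0019)) = 3700
Q_c = 3700 > K_c = 890: net reverse reaction.
SO₃ is a product, so it decreases.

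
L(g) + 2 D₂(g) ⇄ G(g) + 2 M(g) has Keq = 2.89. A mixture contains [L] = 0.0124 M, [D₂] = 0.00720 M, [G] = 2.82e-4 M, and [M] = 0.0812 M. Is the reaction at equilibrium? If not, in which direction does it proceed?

Q = [G]·[M]² / ([L]·[D₂]²) = (2.82e-4)·(0.0812)² / ((0.0124)·(0.00720)²) = 2.89
Q = 2.89 = Keq, so the system is already at equilibrium.

no net change (already at equilibrium)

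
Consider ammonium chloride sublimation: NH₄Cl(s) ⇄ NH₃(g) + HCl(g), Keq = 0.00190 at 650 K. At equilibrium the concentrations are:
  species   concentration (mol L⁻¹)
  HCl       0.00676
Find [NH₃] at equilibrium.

[NH₃] = 0.281 mol L⁻¹

(NH₄Cl is a pure solid — omitted from Keq.)
At equilibrium, Keq = [NH₃]·[HCl] = 0.00190.
([NH₃])·(0.00676) = 0.00190
[NH₃] = 0.281 mol L⁻¹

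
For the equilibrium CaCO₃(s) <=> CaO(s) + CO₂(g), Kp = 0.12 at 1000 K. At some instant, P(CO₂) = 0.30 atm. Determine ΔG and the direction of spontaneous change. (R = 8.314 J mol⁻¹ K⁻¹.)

ΔG = 7.62 kJ/mol; the forward reaction is non-spontaneous

(CaCO₃, CaO are pure solids — omitted from Qp.)
Qp = P(CO₂) = 0.300
ΔG = RT ln(Qp/Kp) = (8.314 J mol⁻¹ K⁻¹)(1000 K) × ln(0.300/0.12)
   = (8.314 kJ/mol)(0.9163) = 7.62 kJ/mol
ΔG > 0, so the forward reaction is non-spontaneous (proceeds in reverse).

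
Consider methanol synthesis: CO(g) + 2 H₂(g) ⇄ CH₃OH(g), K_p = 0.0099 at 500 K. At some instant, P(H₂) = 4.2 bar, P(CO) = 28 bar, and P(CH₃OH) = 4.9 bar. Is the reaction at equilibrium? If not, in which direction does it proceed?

no net change (already at equilibrium)

Q_p = P(CH₃OH) / (P(CO)·P(H₂)²) = (4.9) / ((28)·(4.2)²) = 0.0099
Q_p = 0.0099 = K_p, so the system is already at equilibrium.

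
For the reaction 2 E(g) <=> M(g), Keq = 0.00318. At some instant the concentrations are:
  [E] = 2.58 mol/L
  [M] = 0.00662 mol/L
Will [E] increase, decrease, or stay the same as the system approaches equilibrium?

decrease

Q = [M] / [E]² = (0.00662) / (2.58)² = 9.95×10⁻⁴
Q = 9.95×10⁻⁴ < Keq = 0.00318: net forward reaction.
E is a reactant, so it decreases.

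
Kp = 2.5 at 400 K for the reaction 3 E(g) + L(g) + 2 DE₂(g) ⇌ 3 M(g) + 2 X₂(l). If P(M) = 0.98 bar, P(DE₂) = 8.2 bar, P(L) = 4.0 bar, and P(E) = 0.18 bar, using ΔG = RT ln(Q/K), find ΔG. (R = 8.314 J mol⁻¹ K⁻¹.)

(X₂ is a pure liquid — omitted from Qp.)
Qp = P(M)³ / (P(E)³·P(L)·P(DE₂)²) = (0.98)³ / ((0.18)³·(4.0)·(8.2)²) = 0.600
ΔG = RT ln(Qp/Kp) = (8.314 J mol⁻¹ K⁻¹)(400 K) × ln(0.600/2.5)
   = (3.326 kJ/mol)(-1.427) = -4.75 kJ/mol
ΔG < 0, so the forward reaction is spontaneous (proceeds forward).

ΔG = -4.75 kJ/mol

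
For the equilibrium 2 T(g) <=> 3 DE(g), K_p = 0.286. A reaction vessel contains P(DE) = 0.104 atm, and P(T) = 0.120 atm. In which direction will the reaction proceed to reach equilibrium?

Q_p = P(DE)³ / P(T)² = (0.104)³ / (0.120)² = 0.0781
Q_p = 0.0781 < K_p = 0.286, so the forward reaction proceeds.

in the forward direction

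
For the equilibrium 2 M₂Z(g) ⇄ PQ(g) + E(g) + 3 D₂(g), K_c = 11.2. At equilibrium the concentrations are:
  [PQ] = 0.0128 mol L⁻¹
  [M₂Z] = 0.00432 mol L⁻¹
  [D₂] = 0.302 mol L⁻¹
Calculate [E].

At equilibrium, K_c = [PQ]·[E]·[D₂]³ / [M₂Z]² = 11.2.
(0.0128)·([E])·(0.302)³ / (0.00432)² = 11.2
[E] = 0.593 mol L⁻¹

[E] = 0.593 mol L⁻¹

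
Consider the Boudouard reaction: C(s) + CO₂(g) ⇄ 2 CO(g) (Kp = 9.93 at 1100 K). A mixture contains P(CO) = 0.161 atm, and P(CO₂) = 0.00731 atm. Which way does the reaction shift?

(C is a pure solid — omitted from Qp.)
Qp = P(CO)² / P(CO₂) = (0.161)² / (0.00731) = 3.55
Qp = 3.55 < Kp = 9.93, so the forward reaction proceeds.

forward (toward products)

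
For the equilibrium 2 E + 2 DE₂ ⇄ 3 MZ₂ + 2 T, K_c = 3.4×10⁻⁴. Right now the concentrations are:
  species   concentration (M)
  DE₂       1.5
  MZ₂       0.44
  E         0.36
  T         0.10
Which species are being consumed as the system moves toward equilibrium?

Q_c = [MZ₂]³·[T]² / ([E]²·[DE₂]²) = (0.44)³·(0.10)² / ((0.36)²·(1.5)²) = 0.0029
Q_c = 0.0029 > K_c = 3.4×10⁻⁴: net reverse reaction.

MZ₂, T (products)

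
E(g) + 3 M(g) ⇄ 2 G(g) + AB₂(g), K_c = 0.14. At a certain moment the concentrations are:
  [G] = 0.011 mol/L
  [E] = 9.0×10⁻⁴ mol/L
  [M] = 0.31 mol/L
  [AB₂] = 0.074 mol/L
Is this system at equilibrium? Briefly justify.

Q_c = [G]²·[AB₂] / ([E]·[M]³) = (0.011)²·(0.074) / ((9.0×10⁻⁴)·(0.31)³) = 0.33
Q_c = 0.33 > K_c = 0.14: net reverse reaction.

no; Q > K, reaction proceeds in reverse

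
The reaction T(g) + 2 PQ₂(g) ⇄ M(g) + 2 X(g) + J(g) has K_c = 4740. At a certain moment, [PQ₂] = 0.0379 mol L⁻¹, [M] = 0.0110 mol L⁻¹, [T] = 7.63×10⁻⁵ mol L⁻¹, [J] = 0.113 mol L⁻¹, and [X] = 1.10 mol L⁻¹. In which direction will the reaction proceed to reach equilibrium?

to the left

Q_c = [M]·[X]²·[J] / ([T]·[PQ₂]²) = (0.0110)·(1.10)²·(0.113) / ((7.63×10⁻⁵)·(0.0379)²) = 13700
Q_c = 13700 > K_c = 4740, so the reverse reaction proceeds.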